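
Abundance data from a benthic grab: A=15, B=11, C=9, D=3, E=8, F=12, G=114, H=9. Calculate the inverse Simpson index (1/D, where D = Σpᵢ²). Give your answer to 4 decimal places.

Total N = 15+11+9+3+8+12+114+9 = 181, so the proportions are 0.0828729, 0.0607735, 0.0497238, 0.0165746, 0.0441989, 0.0662983, 0.6298343, 0.0497238 (working shown to 7 dp, full precision carried).
D = 0.0828729² + 0.0607735² + 0.0497238² + 0.0165746² + 0.0441989² + 0.0662983² + 0.6298343² + 0.0497238² = 0.0068679 + 0.0036934 + 0.0024725 + 0.0002747 + 0.0019535 + 0.0043955 + 0.3966912 + 0.0024725 = 0.4188212.
So 1/D = 2.387654, i.e. 2.3877 to 4 decimal places.

2.3877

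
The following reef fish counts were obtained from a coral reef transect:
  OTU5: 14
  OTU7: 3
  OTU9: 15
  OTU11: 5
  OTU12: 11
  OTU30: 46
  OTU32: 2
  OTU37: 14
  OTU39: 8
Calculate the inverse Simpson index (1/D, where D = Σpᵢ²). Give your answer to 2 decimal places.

Total N = 14+3+15+5+11+46+2+14+8 = 118, so the proportions are 0.118644, 0.025424, 0.127119, 0.042373, 0.09322, 0.389831, 0.016949, 0.118644, 0.067797 (working shown to 6 dp, full precision carried).
D = 0.118644² + 0.025424² + 0.127119² + 0.042373² + 0.09322² + 0.389831² + 0.016949² + 0.118644² + 0.067797² = 0.014076 + 0.000646 + 0.016159 + 0.001795 + 0.008690 + 0.151968 + 0.000287 + 0.014076 + 0.004596 = 0.212295.
So 1/D = 4.7104, i.e. 4.71 to 2 decimal places.

4.71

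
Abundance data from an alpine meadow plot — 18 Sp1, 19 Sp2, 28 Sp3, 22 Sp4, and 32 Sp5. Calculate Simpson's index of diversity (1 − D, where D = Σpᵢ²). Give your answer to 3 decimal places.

Total N = 18+19+28+22+32 = 119, so the proportions are 0.15126, 0.15966, 0.23529, 0.18487, 0.26891 (working shown to 5 dp, full precision carried).
D = 0.15126² + 0.15966² + 0.23529² + 0.18487² + 0.26891² = 0.02288 + 0.02549 + 0.05536 + 0.03418 + 0.07231 = 0.21023.
So 1 − D = 0.78977, i.e. 0.790 to 3 decimal places.

0.790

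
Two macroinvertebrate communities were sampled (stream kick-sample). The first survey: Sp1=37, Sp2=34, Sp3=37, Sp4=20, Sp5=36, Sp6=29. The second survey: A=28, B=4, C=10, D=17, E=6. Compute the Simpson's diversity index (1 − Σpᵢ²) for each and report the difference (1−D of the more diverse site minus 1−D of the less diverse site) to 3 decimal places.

The first survey: N=193, proportions 0.19171, 0.17617, 0.19171, 0.10363, 0.18653, 0.15026, giving 1−D = 0.82735 (working shown to 5 dp, full precision carried).
The second survey: N=65, proportions 0.43077, 0.06154, 0.15385, 0.26154, 0.09231, giving 1−D = 0.71006.
Difference = |0.82735 − 0.71006| = 0.11729, i.e. 0.117 to 3 decimal places.

0.117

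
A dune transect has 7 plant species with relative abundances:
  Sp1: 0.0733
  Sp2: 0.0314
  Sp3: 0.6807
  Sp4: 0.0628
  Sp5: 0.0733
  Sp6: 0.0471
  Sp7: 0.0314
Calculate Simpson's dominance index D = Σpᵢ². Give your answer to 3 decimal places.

0.482

D = 0.0733² + 0.0314² + 0.6807² + 0.0628² + 0.0733² + 0.0471² + 0.0314² = 0.00537 + 0.00099 + 0.46335 + 0.00394 + 0.00537 + 0.00222 + 0.00099 = 0.48223 (working shown to 5 dp, full precision carried).
To 3 decimal places, D = 0.482.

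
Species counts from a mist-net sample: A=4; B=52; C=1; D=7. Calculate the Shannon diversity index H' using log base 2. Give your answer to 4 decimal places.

0.9363

Total N = 4+52+1+7 = 64, so the proportions are 0.0625, 0.8125, 0.015625, 0.109375 (working shown to 6 dp, full precision carried).
Each pᵢ log₂ pᵢ term: 0.0625×(-4.000000)=-0.250000, 0.8125×(-0.299560)=-0.243393, 0.015625×(-6.000000)=-0.093750, 0.109375×(-3.192645)=-0.349196.
Sum = -0.936338, so H' = 0.9363.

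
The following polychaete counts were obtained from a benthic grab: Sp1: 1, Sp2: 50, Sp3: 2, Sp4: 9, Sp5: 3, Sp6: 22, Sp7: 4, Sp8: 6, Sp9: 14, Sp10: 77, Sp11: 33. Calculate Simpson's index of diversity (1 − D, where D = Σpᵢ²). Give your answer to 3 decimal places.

0.788

Total N = 1+50+2+9+3+22+4+6+14+77+33 = 221, so the proportions are 0.00452, 0.22624, 0.00905, 0.04072, 0.01357, 0.09955, 0.0181, 0.02715, 0.06335, 0.34842, 0.14932 (working shown to 5 dp, full precision carried).
D = 0.00452² + 0.22624² + 0.00905² + 0.04072² + 0.01357² + 0.09955² + 0.0181² + 0.02715² + 0.06335² + 0.34842² + 0.14932² = 0.00002 + 0.05119 + 0.00008 + 0.00166 + 0.00018 + 0.00991 + 0.00033 + 0.00074 + 0.00401 + 0.12139 + 0.02230 = 0.21181.
So 1 − D = 0.78819, i.e. 0.788 to 3 decimal places.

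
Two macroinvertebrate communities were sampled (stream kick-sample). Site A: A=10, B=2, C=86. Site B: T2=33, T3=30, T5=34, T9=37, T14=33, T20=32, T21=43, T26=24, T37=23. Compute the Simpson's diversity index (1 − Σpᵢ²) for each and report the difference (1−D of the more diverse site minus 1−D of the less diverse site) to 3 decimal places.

0.666

Site A: N=98, proportions 0.10204, 0.02041, 0.87755, giving 1−D = 0.21908 (working shown to 5 dp, full precision carried).
Site B: N=289, proportions 0.11419, 0.10381, 0.11765, 0.12803, 0.11419, 0.11073, 0.14879, 0.08304, 0.07958, giving 1−D = 0.88529.
Difference = |0.21908 − 0.88529| = 0.66621, i.e. 0.666 to 3 decimal places.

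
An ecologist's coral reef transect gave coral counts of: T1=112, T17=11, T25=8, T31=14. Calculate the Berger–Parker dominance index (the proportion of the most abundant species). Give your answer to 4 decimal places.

0.7724

Total N = 112+11+8+14 = 145, so the proportions are 0.772414, 0.075862, 0.055172, 0.096552 (working shown to 6 dp, full precision carried).
The largest proportion is 0.772414, i.e. d = 0.7724 to 4 decimal places.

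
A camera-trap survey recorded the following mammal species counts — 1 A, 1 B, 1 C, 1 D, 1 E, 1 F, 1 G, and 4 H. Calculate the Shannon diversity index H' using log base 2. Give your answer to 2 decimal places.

2.73

Total N = 1+1+1+1+1+1+1+4 = 11, so the proportions are 0.0909, 0.0909, 0.0909, 0.0909, 0.0909, 0.0909, 0.0909, 0.3636 (working shown to 4 dp, full precision carried).
Each pᵢ log₂ pᵢ term: 0.0909×(-3.4594)=-0.3145, 0.0909×(-3.4594)=-0.3145, 0.0909×(-3.4594)=-0.3145, 0.0909×(-3.4594)=-0.3145, 0.0909×(-3.4594)=-0.3145, 0.0909×(-3.4594)=-0.3145, 0.0909×(-3.4594)=-0.3145, 0.3636×(-1.4594)=-0.5307.
Sum = -2.7322, so H' = 2.73.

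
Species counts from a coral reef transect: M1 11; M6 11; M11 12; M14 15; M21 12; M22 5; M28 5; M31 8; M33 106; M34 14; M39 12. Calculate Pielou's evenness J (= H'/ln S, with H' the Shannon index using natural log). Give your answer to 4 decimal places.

0.7558

Total N = 11+11+12+15+12+5+5+8+106+14+12 = 211, so the proportions are 0.052133, 0.052133, 0.056872, 0.07109, 0.056872, 0.023697, 0.023697, 0.037915, 0.50237, 0.066351, 0.056872 (working shown to 6 dp, full precision carried).
H' = −Σ pᵢ ln pᵢ = −((-0.153998) + (-0.153998) + (-0.163049) + (-0.187948) + (-0.163049) + (-0.088683) + (-0.088683) + (-0.124073) + (-0.345841) + (-0.179996) + (-0.163049)) = 1.812368.
With S = 11 species, ln S = 2.397895, so J = 1.812368/2.397895 = 0.755816, i.e. 0.7558 to 4 decimal places.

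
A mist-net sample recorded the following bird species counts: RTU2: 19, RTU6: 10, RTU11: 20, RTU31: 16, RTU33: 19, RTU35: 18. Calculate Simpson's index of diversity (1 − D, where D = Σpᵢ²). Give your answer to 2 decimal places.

0.83

Total N = 19+10+20+16+19+18 = 102, so the proportions are 0.1863, 0.098, 0.1961, 0.1569, 0.1863, 0.1765 (working shown to 4 dp, full precision carried).
D = 0.1863² + 0.098² + 0.1961² + 0.1569² + 0.1863² + 0.1765² = 0.0347 + 0.0096 + 0.0384 + 0.0246 + 0.0347 + 0.0311 = 0.1732.
So 1 − D = 0.8268, i.e. 0.83 to 2 decimal places.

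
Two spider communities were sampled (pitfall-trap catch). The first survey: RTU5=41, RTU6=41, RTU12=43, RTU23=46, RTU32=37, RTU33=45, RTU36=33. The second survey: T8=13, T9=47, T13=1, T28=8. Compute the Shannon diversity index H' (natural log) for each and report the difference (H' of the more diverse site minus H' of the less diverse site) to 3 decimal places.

1.053

The first survey: N=286, proportions 0.14336, 0.14336, 0.15035, 0.16084, 0.12937, 0.15734, 0.11538, giving H' = 1.94043 (working shown to 5 dp, full precision carried).
The second survey: N=69, proportions 0.18841, 0.68116, 0.01449, 0.11594, giving H' = 0.88720.
Difference = |1.94043 − 0.88720| = 1.05323, i.e. 1.053 to 3 decimal places.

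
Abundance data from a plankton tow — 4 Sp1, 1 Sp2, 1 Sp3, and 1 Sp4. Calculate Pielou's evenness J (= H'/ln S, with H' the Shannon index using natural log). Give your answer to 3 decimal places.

Total N = 4+1+1+1 = 7, so the proportions are 0.57143, 0.14286, 0.14286, 0.14286 (working shown to 5 dp, full precision carried).
H' = −Σ pᵢ ln pᵢ = −((-0.31978) + (-0.27799) + (-0.27799) + (-0.27799)) = 1.15374.
With S = 4 species, ln S = 1.38629, so J = 1.15374/1.38629 = 0.83225, i.e. 0.832 to 3 decimal places.

0.832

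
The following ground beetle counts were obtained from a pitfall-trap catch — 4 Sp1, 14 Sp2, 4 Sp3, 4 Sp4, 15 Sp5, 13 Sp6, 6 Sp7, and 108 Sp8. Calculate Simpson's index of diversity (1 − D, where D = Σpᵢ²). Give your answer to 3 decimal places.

Total N = 4+14+4+4+15+13+6+108 = 168, so the proportions are 0.02381, 0.08333, 0.02381, 0.02381, 0.08929, 0.07738, 0.03571, 0.64286 (working shown to 5 dp, full precision carried).
D = 0.02381² + 0.08333² + 0.02381² + 0.02381² + 0.08929² + 0.07738² + 0.03571² + 0.64286² = 0.00057 + 0.00694 + 0.00057 + 0.00057 + 0.00797 + 0.00599 + 0.00128 + 0.41327 = 0.43715.
So 1 − D = 0.56285, i.e. 0.563 to 3 decimal places.

0.563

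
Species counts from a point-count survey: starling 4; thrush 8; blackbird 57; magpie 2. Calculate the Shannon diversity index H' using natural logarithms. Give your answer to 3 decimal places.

0.685

Total N = 4+8+57+2 = 71, so the proportions are 0.05634, 0.11268, 0.80282, 0.02817 (working shown to 5 dp, full precision carried).
Each pᵢ ln pᵢ term: 0.05634×(-2.87639)=-0.16205, 0.11268×(-2.18324)=-0.24600, 0.80282×(-0.21963)=-0.17632, 0.02817×(-3.56953)=-0.10055.
Sum = -0.68492, so H' = 0.685.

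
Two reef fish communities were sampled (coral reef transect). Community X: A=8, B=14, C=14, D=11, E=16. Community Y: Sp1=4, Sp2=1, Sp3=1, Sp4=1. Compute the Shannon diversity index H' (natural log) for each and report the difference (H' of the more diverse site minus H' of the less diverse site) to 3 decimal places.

Community X: N=63, proportions 0.12698, 0.22222, 0.22222, 0.1746, 0.25397, giving H' = 1.58333 (working shown to 5 dp, full precision carried).
Community Y: N=7, proportions 0.57143, 0.14286, 0.14286, 0.14286, giving H' = 1.15374.
Difference = |1.58333 − 1.15374| = 0.42959, i.e. 0.430 to 3 decimal places.

0.430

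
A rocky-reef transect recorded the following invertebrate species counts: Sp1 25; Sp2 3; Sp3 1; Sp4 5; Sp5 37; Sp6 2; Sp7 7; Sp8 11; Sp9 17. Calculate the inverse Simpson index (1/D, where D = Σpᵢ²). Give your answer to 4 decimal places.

4.6806

Total N = 25+3+1+5+37+2+7+11+17 = 108, so the proportions are 0.23148148, 0.02777778, 0.00925926, 0.0462963, 0.34259259, 0.01851852, 0.06481481, 0.10185185, 0.15740741 (working shown to 8 dp, full precision carried).
D = 0.23148148² + 0.02777778² + 0.00925926² + 0.0462963² + 0.34259259² + 0.01851852² + 0.06481481² + 0.10185185² + 0.15740741² = 0.05358368 + 0.00077160 + 0.00008573 + 0.00214335 + 0.11736968 + 0.00034294 + 0.00420096 + 0.01037380 + 0.02477709 = 0.21364883.
So 1/D = 4.680578, i.e. 4.6806 to 4 decimal places.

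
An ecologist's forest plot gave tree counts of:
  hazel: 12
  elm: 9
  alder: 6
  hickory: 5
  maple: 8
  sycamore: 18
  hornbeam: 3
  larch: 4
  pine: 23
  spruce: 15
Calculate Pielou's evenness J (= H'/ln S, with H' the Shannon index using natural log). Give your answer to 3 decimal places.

Total N = 12+9+6+5+8+18+3+4+23+15 = 103, so the proportions are 0.1165, 0.08738, 0.05825, 0.04854, 0.07767, 0.17476, 0.02913, 0.03883, 0.2233, 0.14563 (working shown to 5 dp, full precision carried).
H' = −Σ pᵢ ln pᵢ = −((-0.25046) + (-0.21299) + (-0.16561) + (-0.14686) + (-0.19847) + (-0.30484) + (-0.10299) + (-0.12615) + (-0.33478) + (-0.28058)) = 2.12374.
With S = 10 species, ln S = 2.30259, so J = 2.12374/2.30259 = 0.92233, i.e. 0.922 to 3 decimal places.

0.922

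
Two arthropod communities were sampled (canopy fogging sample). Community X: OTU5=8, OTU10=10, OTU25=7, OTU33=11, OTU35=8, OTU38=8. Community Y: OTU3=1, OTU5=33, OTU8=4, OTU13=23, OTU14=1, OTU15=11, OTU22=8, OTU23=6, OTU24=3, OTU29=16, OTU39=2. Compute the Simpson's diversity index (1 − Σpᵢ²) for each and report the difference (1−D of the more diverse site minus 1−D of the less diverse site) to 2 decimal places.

0.01

Community X: N=52, proportions 0.1538, 0.1923, 0.1346, 0.2115, 0.1538, 0.1538, giving 1−D = 0.8291 (working shown to 4 dp, full precision carried).
Community Y: N=108, proportions 0.0093, 0.3056, 0.037, 0.213, 0.0093, 0.1019, 0.0741, 0.0556, 0.0278, 0.1481, 0.0185, giving 1−D = 0.8177.
Difference = |0.8291 − 0.8177| = 0.0114, i.e. 0.01 to 2 decimal places.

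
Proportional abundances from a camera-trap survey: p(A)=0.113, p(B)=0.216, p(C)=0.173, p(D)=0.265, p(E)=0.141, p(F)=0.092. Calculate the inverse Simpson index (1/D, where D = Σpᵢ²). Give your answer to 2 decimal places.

5.32

D = 0.113² + 0.216² + 0.173² + 0.265² + 0.141² + 0.092² = 0.012769 + 0.046656 + 0.029929 + 0.070225 + 0.019881 + 0.008464 = 0.187924 (working shown to 6 dp, full precision carried).
So 1/D = 5.3213, i.e. 5.32 to 2 decimal places.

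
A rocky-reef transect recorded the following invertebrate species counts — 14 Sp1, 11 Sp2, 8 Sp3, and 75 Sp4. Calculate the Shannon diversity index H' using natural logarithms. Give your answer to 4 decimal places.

Total N = 14+11+8+75 = 108, so the proportions are 0.12963, 0.101852, 0.074074, 0.694444 (working shown to 6 dp, full precision carried).
Each pᵢ ln pᵢ term: 0.12963×(-2.043074)=-0.264843, 0.101852×(-2.284236)=-0.232654, 0.074074×(-2.602690)=-0.192792, 0.694444×(-0.364643)=-0.253224.
Sum = -0.943513, so H' = 0.9435.

0.9435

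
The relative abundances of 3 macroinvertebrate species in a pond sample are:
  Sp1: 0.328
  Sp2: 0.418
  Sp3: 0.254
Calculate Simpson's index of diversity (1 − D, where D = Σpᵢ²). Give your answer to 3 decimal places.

0.653

D = 0.328² + 0.418² + 0.254² = 0.10758 + 0.17472 + 0.06452 = 0.34682 (working shown to 5 dp, full precision carried).
So 1 − D = 0.65318, i.e. 0.653 to 3 decimal places.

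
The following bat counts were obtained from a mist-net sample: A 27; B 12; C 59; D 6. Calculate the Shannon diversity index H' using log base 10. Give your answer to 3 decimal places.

Total N = 27+12+59+6 = 104, so the proportions are 0.25962, 0.11538, 0.56731, 0.05769 (working shown to 5 dp, full precision carried).
Each pᵢ log₁₀ pᵢ term: 0.25962×(-0.58567)=-0.15205, 0.11538×(-0.93785)=-0.10821, 0.56731×(-0.24618)=-0.13966, 0.05769×(-1.23888)=-0.07147.
Sum = -0.47140, so H' = 0.471.

0.471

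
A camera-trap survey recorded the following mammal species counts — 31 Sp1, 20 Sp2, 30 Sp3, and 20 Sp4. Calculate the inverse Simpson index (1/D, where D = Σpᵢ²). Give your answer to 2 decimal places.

Total N = 31+20+30+20 = 101, so the proportions are 0.306931, 0.19802, 0.29703, 0.19802 (working shown to 6 dp, full precision carried).
D = 0.306931² + 0.19802² + 0.29703² + 0.19802² = 0.094206 + 0.039212 + 0.088227 + 0.039212 = 0.260857.
So 1/D = 3.8335, i.e. 3.83 to 2 decimal places.

3.83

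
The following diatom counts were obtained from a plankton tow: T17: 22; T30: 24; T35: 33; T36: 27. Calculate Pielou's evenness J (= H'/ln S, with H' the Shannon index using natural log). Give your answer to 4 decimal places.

0.9913

Total N = 22+24+33+27 = 106, so the proportions are 0.207547, 0.226415, 0.311321, 0.254717 (working shown to 6 dp, full precision carried).
H' = −Σ pᵢ ln pᵢ = −((-0.326346) + (-0.336314) + (-0.363290) + (-0.348352)) = 1.374302.
With S = 4 species, ln S = 1.386294, so J = 1.374302/1.386294 = 0.991349, i.e. 0.9913 to 4 decimal places.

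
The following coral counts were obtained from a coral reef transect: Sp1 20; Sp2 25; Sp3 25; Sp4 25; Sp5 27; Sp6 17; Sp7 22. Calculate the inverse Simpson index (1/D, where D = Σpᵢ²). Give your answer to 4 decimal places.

6.8629

Total N = 20+25+25+25+27+17+22 = 161, so the proportions are 0.1242236, 0.1552795, 0.1552795, 0.1552795, 0.16770186, 0.10559006, 0.13664596 (working shown to 8 dp, full precision carried).
D = 0.1242236² + 0.1552795² + 0.1552795² + 0.1552795² + 0.16770186² + 0.10559006² + 0.13664596² = 0.01543150 + 0.02411172 + 0.02411172 + 0.02411172 + 0.02812391 + 0.01114926 + 0.01867212 = 0.14571197.
So 1/D = 6.862854, i.e. 6.8629 to 4 decimal places.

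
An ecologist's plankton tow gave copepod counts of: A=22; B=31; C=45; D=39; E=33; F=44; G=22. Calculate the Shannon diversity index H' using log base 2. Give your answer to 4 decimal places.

2.7566

Total N = 22+31+45+39+33+44+22 = 236, so the proportions are 0.09322, 0.131356, 0.190678, 0.165254, 0.139831, 0.186441, 0.09322 (working shown to 6 dp, full precision carried).
Each pᵢ log₂ pᵢ term: 0.09322×(-3.423211)=-0.319113, 0.131356×(-2.928447)=-0.384669, 0.190678×(-2.390790)=-0.455871, 0.165254×(-2.597241)=-0.429205, 0.139831×(-2.838249)=-0.396874, 0.186441×(-2.423211)=-0.451785, 0.09322×(-3.423211)=-0.319113.
Sum = -2.756630, so H' = 2.7566.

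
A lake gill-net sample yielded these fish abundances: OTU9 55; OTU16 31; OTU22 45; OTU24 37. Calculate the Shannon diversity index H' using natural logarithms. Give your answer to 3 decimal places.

1.363

Total N = 55+31+45+37 = 168, so the proportions are 0.32738, 0.18452, 0.26786, 0.22024 (working shown to 5 dp, full precision carried).
Each pᵢ ln pᵢ term: 0.32738×(-1.11663)=-0.36556, 0.18452×(-1.68998)=-0.31184, 0.26786×(-1.31730)=-0.35285, 0.22024×(-1.51305)=-0.33323.
Sum = -1.36348, so H' = 1.363.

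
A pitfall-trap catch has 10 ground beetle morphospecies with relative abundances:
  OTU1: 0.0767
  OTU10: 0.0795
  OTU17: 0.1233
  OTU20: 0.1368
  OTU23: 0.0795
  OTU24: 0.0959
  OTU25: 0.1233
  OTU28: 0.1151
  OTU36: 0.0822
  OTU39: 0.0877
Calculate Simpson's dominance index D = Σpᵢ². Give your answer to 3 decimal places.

0.105

D = 0.0767² + 0.0795² + 0.1233² + 0.1368² + 0.0795² + 0.0959² + 0.1233² + 0.1151² + 0.0822² + 0.0877² = 0.00588 + 0.00632 + 0.01520 + 0.01871 + 0.00632 + 0.00920 + 0.01520 + 0.01325 + 0.00676 + 0.00769 = 0.10454 (working shown to 5 dp, full precision carried).
To 3 decimal places, D = 0.105.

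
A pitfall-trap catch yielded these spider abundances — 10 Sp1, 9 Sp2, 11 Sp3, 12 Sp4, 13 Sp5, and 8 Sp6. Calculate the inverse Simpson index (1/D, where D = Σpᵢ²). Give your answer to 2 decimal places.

5.85

Total N = 10+9+11+12+13+8 = 63, so the proportions are 0.15873, 0.142857, 0.174603, 0.190476, 0.206349, 0.126984 (working shown to 6 dp, full precision carried).
D = 0.15873² + 0.142857² + 0.174603² + 0.190476² + 0.206349² + 0.126984² = 0.025195 + 0.020408 + 0.030486 + 0.036281 + 0.042580 + 0.016125 = 0.171076.
So 1/D = 5.8454, i.e. 5.85 to 2 decimal places.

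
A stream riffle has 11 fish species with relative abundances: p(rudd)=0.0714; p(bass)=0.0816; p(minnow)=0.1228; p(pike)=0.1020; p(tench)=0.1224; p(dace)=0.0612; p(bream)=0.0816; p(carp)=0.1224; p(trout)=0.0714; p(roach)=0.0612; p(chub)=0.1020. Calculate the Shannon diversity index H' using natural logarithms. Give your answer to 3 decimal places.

2.365

Each pᵢ ln pᵢ term (working shown to 5 dp, full precision carried): 0.0714×(-2.63946)=-0.18846, 0.0816×(-2.50593)=-0.20448, 0.1228×(-2.09720)=-0.25754, 0.102×(-2.28278)=-0.23284, 0.1224×(-2.10046)=-0.25710, 0.0612×(-2.79361)=-0.17097, 0.0816×(-2.50593)=-0.20448, 0.1224×(-2.10046)=-0.25710, 0.0714×(-2.63946)=-0.18846, 0.0612×(-2.79361)=-0.17097, 0.102×(-2.28278)=-0.23284.
Sum = -2.36524, so H' = 2.365.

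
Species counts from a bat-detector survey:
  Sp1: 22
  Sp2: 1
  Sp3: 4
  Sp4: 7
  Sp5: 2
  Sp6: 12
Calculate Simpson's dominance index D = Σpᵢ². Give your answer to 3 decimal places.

0.303

Total N = 22+1+4+7+2+12 = 48, so the proportions are 0.45833, 0.02083, 0.08333, 0.14583, 0.04167, 0.25 (working shown to 5 dp, full precision carried).
D = 0.45833² + 0.02083² + 0.08333² + 0.14583² + 0.04167² + 0.25² = 0.21007 + 0.00043 + 0.00694 + 0.02127 + 0.00174 + 0.06250 = 0.30295.
To 3 decimal places, D = 0.303.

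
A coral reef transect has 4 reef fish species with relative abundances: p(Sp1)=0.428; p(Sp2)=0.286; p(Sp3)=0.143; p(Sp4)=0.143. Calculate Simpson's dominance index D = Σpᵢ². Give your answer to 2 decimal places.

D = 0.428² + 0.286² + 0.143² + 0.143² = 0.1832 + 0.0818 + 0.0204 + 0.0204 = 0.3059 (working shown to 4 dp, full precision carried).
To 2 decimal places, D = 0.31.

0.31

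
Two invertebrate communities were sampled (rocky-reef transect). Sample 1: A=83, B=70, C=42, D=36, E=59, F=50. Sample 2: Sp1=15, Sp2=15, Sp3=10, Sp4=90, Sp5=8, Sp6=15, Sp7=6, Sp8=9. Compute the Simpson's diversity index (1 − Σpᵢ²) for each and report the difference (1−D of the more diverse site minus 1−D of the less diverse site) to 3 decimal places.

0.141

Sample 1: N=340, proportions 0.24412, 0.20588, 0.12353, 0.10588, 0.17353, 0.14706, giving 1−D = 0.81981 (working shown to 5 dp, full precision carried).
Sample 2: N=168, proportions 0.08929, 0.08929, 0.05952, 0.53571, 0.04762, 0.08929, 0.03571, 0.05357, giving 1−D = 0.67914.
Difference = |0.81981 − 0.67914| = 0.14067, i.e. 0.141 to 3 decimal places.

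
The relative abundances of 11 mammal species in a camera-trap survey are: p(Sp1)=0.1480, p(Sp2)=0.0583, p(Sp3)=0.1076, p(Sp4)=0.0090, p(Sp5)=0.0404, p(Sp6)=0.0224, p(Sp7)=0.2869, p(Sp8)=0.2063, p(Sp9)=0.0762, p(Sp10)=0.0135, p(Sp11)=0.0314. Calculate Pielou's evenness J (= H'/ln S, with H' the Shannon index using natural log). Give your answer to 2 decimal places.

0.83

H' = −Σ pᵢ ln pᵢ = −((-0.2828) + (-0.1657) + (-0.2399) + (-0.0424) + (-0.1296) + (-0.0851) + (-0.3582) + (-0.3256) + (-0.1962) + (-0.0581) + (-0.1087)) = 1.9923 (working shown to 4 dp, full precision carried).
With S = 11 species, ln S = 2.3979, so J = 1.9923/2.3979 = 0.8308, i.e. 0.83 to 2 decimal places.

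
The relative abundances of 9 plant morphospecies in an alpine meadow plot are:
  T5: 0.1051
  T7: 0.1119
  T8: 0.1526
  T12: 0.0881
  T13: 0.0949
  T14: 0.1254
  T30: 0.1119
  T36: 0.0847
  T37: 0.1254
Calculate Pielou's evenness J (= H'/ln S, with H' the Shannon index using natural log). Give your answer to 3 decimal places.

0.993

H' = −Σ pᵢ ln pᵢ = −((-0.23677) + (-0.24508) + (-0.28688) + (-0.21402) + (-0.22348) + (-0.26036) + (-0.24508) + (-0.20909) + (-0.26036)) = 2.18113 (working shown to 5 dp, full precision carried).
With S = 9 species, ln S = 2.19722, so J = 2.18113/2.19722 = 0.99267, i.e. 0.993 to 3 decimal places.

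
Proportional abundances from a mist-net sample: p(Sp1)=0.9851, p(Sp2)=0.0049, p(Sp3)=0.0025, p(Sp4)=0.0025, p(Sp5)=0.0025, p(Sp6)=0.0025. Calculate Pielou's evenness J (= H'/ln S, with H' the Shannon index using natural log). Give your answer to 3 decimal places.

0.056

H' = −Σ pᵢ ln pᵢ = −((-0.01479) + (-0.02606) + (-0.01498) + (-0.01498) + (-0.01498) + (-0.01498)) = 0.10076 (working shown to 5 dp, full precision carried).
With S = 6 species, ln S = 1.79176, so J = 0.10076/1.79176 = 0.05624, i.e. 0.056 to 3 decimal places.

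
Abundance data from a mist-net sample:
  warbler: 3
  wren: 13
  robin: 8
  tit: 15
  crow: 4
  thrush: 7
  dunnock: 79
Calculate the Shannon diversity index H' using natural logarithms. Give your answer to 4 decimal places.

1.3075

Total N = 3+13+8+15+4+7+79 = 129, so the proportions are 0.023256, 0.100775, 0.062016, 0.116279, 0.031008, 0.054264, 0.612403 (working shown to 6 dp, full precision carried).
Each pᵢ ln pᵢ term: 0.023256×(-3.761200)=-0.087470, 0.100775×(-2.294863)=-0.231265, 0.062016×(-2.780371)=-0.172426, 0.116279×(-2.151762)=-0.250205, 0.031008×(-3.473518)=-0.107706, 0.054264×(-2.913902)=-0.158119, 0.612403×(-0.490365)=-0.300301.
Sum = -1.307492, so H' = 1.3075.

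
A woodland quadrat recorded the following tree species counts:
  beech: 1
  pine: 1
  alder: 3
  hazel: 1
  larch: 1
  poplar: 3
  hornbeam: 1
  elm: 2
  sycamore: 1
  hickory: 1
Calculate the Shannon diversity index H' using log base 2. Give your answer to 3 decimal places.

Total N = 1+1+3+1+1+3+1+2+1+1 = 15, so the proportions are 0.06667, 0.06667, 0.2, 0.06667, 0.06667, 0.2, 0.06667, 0.13333, 0.06667, 0.06667 (working shown to 5 dp, full precision carried).
Each pᵢ log₂ pᵢ term: 0.06667×(-3.90689)=-0.26046, 0.06667×(-3.90689)=-0.26046, 0.2×(-2.32193)=-0.46439, 0.06667×(-3.90689)=-0.26046, 0.06667×(-3.90689)=-0.26046, 0.2×(-2.32193)=-0.46439, 0.06667×(-3.90689)=-0.26046, 0.13333×(-2.90689)=-0.38759, 0.06667×(-3.90689)=-0.26046, 0.06667×(-3.90689)=-0.26046.
Sum = -3.13957, so H' = 3.140.

3.140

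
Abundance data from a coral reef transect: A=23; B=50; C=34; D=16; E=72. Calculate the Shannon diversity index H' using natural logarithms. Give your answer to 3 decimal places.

Total N = 23+50+34+16+72 = 195, so the proportions are 0.11795, 0.25641, 0.17436, 0.08205, 0.36923 (working shown to 5 dp, full precision carried).
Each pᵢ ln pᵢ term: 0.11795×(-2.13751)=-0.25212, 0.25641×(-1.36098)=-0.34897, 0.17436×(-1.74664)=-0.30454, 0.08205×(-2.50041)=-0.20516, 0.36923×(-0.99633)=-0.36788.
Sum = -1.47867, so H' = 1.479.

1.479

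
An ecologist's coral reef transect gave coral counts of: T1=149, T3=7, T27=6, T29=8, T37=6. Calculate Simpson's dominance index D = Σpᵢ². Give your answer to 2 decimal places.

Total N = 149+7+6+8+6 = 176, so the proportions are 0.8466, 0.0398, 0.0341, 0.0455, 0.0341 (working shown to 4 dp, full precision carried).
D = 0.8466² + 0.0398² + 0.0341² + 0.0455² + 0.0341² = 0.7167 + 0.0016 + 0.0012 + 0.0021 + 0.0012 = 0.7227.
To 2 decimal places, D = 0.72.

0.72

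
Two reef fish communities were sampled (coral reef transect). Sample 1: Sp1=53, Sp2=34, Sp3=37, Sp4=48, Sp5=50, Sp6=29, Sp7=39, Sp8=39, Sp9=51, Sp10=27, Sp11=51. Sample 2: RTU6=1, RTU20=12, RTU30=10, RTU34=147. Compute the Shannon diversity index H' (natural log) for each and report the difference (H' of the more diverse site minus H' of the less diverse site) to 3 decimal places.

Sample 1: N=458, proportions 0.11572, 0.07424, 0.08079, 0.1048, 0.10917, 0.06332, 0.08515, 0.08515, 0.11135, 0.05895, 0.11135, giving H' = 2.37406 (working shown to 5 dp, full precision carried).
Sample 2: N=170, proportions 0.00588, 0.07059, 0.05882, 0.86471, giving H' = 0.50969.
Difference = |2.37406 − 0.50969| = 1.86437, i.e. 1.864 to 3 decimal places.

1.864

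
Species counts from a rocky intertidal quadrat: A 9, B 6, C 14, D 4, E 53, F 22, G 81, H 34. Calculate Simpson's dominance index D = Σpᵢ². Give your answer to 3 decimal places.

0.228

Total N = 9+6+14+4+53+22+81+34 = 223, so the proportions are 0.04036, 0.02691, 0.06278, 0.01794, 0.23767, 0.09865, 0.36323, 0.15247 (working shown to 5 dp, full precision carried).
D = 0.04036² + 0.02691² + 0.06278² + 0.01794² + 0.23767² + 0.09865² + 0.36323² + 0.15247² = 0.00163 + 0.00072 + 0.00394 + 0.00032 + 0.05649 + 0.00973 + 0.13194 + 0.02325 = 0.22802.
To 3 decimal places, D = 0.228.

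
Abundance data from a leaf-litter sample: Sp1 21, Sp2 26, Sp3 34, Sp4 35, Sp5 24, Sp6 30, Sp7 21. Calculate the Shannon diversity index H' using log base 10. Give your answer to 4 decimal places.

Total N = 21+26+34+35+24+30+21 = 191, so the proportions are 0.109948, 0.136126, 0.17801, 0.183246, 0.125654, 0.157068, 0.109948 (working shown to 6 dp, full precision carried).
Each pᵢ log₁₀ pᵢ term: 0.109948×(-0.958814)=-0.105419, 0.136126×(-0.866060)=-0.117893, 0.17801×(-0.749554)=-0.133429, 0.183246×(-0.736965)=-0.135046, 0.125654×(-0.900822)=-0.113192, 0.157068×(-0.803912)=-0.126269, 0.109948×(-0.958814)=-0.105419.
Sum = -0.836667, so H' = 0.8367.

0.8367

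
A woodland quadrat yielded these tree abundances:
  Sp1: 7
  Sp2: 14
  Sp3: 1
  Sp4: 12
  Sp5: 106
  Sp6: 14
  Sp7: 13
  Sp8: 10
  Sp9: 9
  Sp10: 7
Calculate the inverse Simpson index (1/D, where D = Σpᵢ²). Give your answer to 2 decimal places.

3.05

Total N = 7+14+1+12+106+14+13+10+9+7 = 193, so the proportions are 0.03627, 0.07254, 0.00518, 0.06218, 0.54922, 0.07254, 0.06736, 0.05181, 0.04663, 0.03627 (working shown to 5 dp, full precision carried).
D = 0.03627² + 0.07254² + 0.00518² + 0.06218² + 0.54922² + 0.07254² + 0.06736² + 0.05181² + 0.04663² + 0.03627² = 0.00132 + 0.00526 + 0.00003 + 0.00387 + 0.30165 + 0.00526 + 0.00454 + 0.00268 + 0.00217 + 0.00132 = 0.32809.
So 1/D = 3.0480, i.e. 3.05 to 2 decimal places.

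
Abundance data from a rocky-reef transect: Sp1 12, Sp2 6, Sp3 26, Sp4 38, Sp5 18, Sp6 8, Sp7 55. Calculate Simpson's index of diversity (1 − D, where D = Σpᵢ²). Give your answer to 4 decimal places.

Total N = 12+6+26+38+18+8+55 = 163, so the proportions are 0.07362, 0.03681, 0.159509, 0.233129, 0.110429, 0.04908, 0.337423 (working shown to 6 dp, full precision carried).
D = 0.07362² + 0.03681² + 0.159509² + 0.233129² + 0.110429² + 0.04908² + 0.337423² = 0.005420 + 0.001355 + 0.025443 + 0.054349 + 0.012195 + 0.002409 + 0.113854 = 0.215025.
So 1 − D = 0.784975, i.e. 0.7850 to 4 decimal places.

0.7850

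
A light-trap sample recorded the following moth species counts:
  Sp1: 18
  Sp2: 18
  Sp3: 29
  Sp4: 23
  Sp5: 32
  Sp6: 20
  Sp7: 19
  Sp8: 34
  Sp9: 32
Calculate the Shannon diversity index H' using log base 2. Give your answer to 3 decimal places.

Total N = 18+18+29+23+32+20+19+34+32 = 225, so the proportions are 0.08, 0.08, 0.12889, 0.10222, 0.14222, 0.08889, 0.08444, 0.15111, 0.14222 (working shown to 5 dp, full precision carried).
Each pᵢ log₂ pᵢ term: 0.08×(-3.64386)=-0.29151, 0.08×(-3.64386)=-0.29151, 0.12889×(-2.95580)=-0.38097, 0.10222×(-3.29022)=-0.33633, 0.14222×(-2.81378)=-0.40018, 0.08889×(-3.49185)=-0.31039, 0.08444×(-3.56585)=-0.30112, 0.15111×(-2.72632)=-0.41198, 0.14222×(-2.81378)=-0.40018.
Sum = -3.12417, so H' = 3.124.

3.124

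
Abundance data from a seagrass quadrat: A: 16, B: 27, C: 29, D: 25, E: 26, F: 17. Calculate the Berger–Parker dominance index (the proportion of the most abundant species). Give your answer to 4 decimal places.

0.2071

Total N = 16+27+29+25+26+17 = 140, so the proportions are 0.114286, 0.192857, 0.207143, 0.178571, 0.185714, 0.121429 (working shown to 6 dp, full precision carried).
The largest proportion is 0.207143, i.e. d = 0.2071 to 4 decimal places.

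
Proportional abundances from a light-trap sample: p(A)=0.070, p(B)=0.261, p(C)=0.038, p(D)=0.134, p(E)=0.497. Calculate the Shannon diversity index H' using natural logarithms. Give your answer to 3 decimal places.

1.278

Each pᵢ ln pᵢ term (working shown to 5 dp, full precision carried): 0.07×(-2.65926)=-0.18615, 0.261×(-1.34323)=-0.35058, 0.038×(-3.27017)=-0.12427, 0.134×(-2.00992)=-0.26933, 0.497×(-0.69917)=-0.34749.
Sum = -1.27781, so H' = 1.278.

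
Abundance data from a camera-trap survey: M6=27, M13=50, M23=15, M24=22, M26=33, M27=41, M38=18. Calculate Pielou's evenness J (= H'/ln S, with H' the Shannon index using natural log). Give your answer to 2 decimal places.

0.96

Total N = 27+50+15+22+33+41+18 = 206, so the proportions are 0.1311, 0.2427, 0.0728, 0.1068, 0.1602, 0.199, 0.0874 (working shown to 4 dp, full precision carried).
H' = −Σ pᵢ ln pᵢ = −((-0.2663) + (-0.3437) + (-0.1908) + (-0.2389) + (-0.2934) + (-0.3213) + (-0.2130)) = 1.8673.
With S = 7 species, ln S = 1.9459, so J = 1.8673/1.9459 = 0.9596, i.e. 0.96 to 2 decimal places.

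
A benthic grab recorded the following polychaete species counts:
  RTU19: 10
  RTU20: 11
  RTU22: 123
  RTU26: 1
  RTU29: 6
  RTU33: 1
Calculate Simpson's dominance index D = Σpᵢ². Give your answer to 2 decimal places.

0.67

Total N = 10+11+123+1+6+1 = 152, so the proportions are 0.0658, 0.0724, 0.8092, 0.0066, 0.0395, 0.0066 (working shown to 4 dp, full precision carried).
D = 0.0658² + 0.0724² + 0.8092² + 0.0066² + 0.0395² + 0.0066² = 0.0043 + 0.0052 + 0.6548 + 0.0000 + 0.0016 + 0.0000 = 0.6660.
To 2 decimal places, D = 0.67.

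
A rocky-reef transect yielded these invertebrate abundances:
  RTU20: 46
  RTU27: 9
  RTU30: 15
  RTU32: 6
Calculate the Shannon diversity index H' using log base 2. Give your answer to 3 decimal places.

Total N = 46+9+15+6 = 76, so the proportions are 0.60526, 0.11842, 0.19737, 0.07895 (working shown to 5 dp, full precision carried).
Each pᵢ log₂ pᵢ term: 0.60526×(-0.72437)=-0.43843, 0.11842×(-3.07800)=-0.36450, 0.19737×(-2.34104)=-0.46205, 0.07895×(-3.66297)=-0.28918.
Sum = -1.55416, so H' = 1.554.

1.554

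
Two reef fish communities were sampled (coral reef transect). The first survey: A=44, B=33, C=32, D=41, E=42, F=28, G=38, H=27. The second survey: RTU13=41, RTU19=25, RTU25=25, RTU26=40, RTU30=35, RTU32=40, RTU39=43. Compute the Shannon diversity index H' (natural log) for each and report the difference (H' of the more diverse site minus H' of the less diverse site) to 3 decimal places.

0.139

The first survey: N=285, proportions 0.15439, 0.11579, 0.11228, 0.14386, 0.14737, 0.09825, 0.13333, 0.09474, giving H' = 2.06460 (working shown to 5 dp, full precision carried).
The second survey: N=249, proportions 0.16466, 0.1004, 0.1004, 0.16064, 0.14056, 0.16064, 0.17269, giving H' = 1.92517.
Difference = |2.06460 − 1.92517| = 0.13943, i.e. 0.139 to 3 decimal places.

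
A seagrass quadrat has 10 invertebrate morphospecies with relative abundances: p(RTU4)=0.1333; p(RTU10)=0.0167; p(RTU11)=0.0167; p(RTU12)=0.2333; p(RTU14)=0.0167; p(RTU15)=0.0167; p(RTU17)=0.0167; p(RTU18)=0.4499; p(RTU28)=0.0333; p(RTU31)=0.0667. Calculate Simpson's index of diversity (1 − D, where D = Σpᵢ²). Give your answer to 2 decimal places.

0.72

D = 0.1333² + 0.0167² + 0.0167² + 0.2333² + 0.0167² + 0.0167² + 0.0167² + 0.4499² + 0.0333² + 0.0667² = 0.0178 + 0.0003 + 0.0003 + 0.0544 + 0.0003 + 0.0003 + 0.0003 + 0.2024 + 0.0011 + 0.0044 = 0.2816 (working shown to 4 dp, full precision carried).
So 1 − D = 0.7184, i.e. 0.72 to 2 decimal places.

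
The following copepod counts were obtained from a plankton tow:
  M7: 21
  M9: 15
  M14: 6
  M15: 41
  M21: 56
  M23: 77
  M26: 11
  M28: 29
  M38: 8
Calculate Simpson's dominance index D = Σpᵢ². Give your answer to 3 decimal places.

0.179

Total N = 21+15+6+41+56+77+11+29+8 = 264, so the proportions are 0.07955, 0.05682, 0.02273, 0.1553, 0.21212, 0.29167, 0.04167, 0.10985, 0.0303 (working shown to 5 dp, full precision carried).
D = 0.07955² + 0.05682² + 0.02273² + 0.1553² + 0.21212² + 0.29167² + 0.04167² + 0.10985² + 0.0303² = 0.00633 + 0.00323 + 0.00052 + 0.02412 + 0.04500 + 0.08507 + 0.00174 + 0.01207 + 0.00092 = 0.17898.
To 3 decimal places, D = 0.179.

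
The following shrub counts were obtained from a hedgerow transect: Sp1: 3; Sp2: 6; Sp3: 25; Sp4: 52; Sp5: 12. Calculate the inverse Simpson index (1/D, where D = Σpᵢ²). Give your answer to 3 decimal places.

2.730

Total N = 3+6+25+52+12 = 98, so the proportions are 0.030612, 0.061224, 0.255102, 0.530612, 0.122449 (working shown to 6 dp, full precision carried).
D = 0.030612² + 0.061224² + 0.255102² + 0.530612² + 0.122449² = 0.000937 + 0.003748 + 0.065077 + 0.281549 + 0.014994 = 0.366306.
So 1/D = 2.72996, i.e. 2.730 to 3 decimal places.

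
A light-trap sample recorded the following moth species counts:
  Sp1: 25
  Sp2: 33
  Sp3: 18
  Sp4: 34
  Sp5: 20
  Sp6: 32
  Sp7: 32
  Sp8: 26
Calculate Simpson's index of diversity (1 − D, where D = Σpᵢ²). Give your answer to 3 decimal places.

0.869

Total N = 25+33+18+34+20+32+32+26 = 220, so the proportions are 0.11364, 0.15, 0.08182, 0.15455, 0.09091, 0.14545, 0.14545, 0.11818 (working shown to 5 dp, full precision carried).
D = 0.11364² + 0.15² + 0.08182² + 0.15455² + 0.09091² + 0.14545² + 0.14545² + 0.11818² = 0.01291 + 0.02250 + 0.00669 + 0.02388 + 0.00826 + 0.02116 + 0.02116 + 0.01397 = 0.13054.
So 1 − D = 0.86946, i.e. 0.869 to 3 decimal places.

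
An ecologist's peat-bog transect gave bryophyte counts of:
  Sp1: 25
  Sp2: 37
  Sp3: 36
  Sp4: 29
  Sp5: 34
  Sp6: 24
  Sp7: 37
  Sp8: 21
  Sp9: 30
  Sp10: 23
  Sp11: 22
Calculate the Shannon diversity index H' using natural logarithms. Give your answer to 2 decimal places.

Total N = 25+37+36+29+34+24+37+21+30+23+22 = 318, so the proportions are 0.0786, 0.1164, 0.1132, 0.0912, 0.1069, 0.0755, 0.1164, 0.066, 0.0943, 0.0723, 0.0692 (working shown to 4 dp, full precision carried).
Each pᵢ ln pᵢ term: 0.0786×(-2.5432)=-0.1999, 0.1164×(-2.1511)=-0.2503, 0.1132×(-2.1785)=-0.2466, 0.0912×(-2.3948)=-0.2184, 0.1069×(-2.2357)=-0.2390, 0.0755×(-2.5840)=-0.1950, 0.1164×(-2.1511)=-0.2503, 0.066×(-2.7175)=-0.1795, 0.0943×(-2.3609)=-0.2227, 0.0723×(-2.6266)=-0.1900, 0.0692×(-2.6710)=-0.1848.
Sum = -2.3765, so H' = 2.38.

2.38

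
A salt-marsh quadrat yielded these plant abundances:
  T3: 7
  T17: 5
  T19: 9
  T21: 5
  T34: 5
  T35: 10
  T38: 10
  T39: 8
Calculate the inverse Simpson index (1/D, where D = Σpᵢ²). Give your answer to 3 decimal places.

Total N = 7+5+9+5+5+10+10+8 = 59, so the proportions are 0.1186441, 0.0847458, 0.1525424, 0.0847458, 0.0847458, 0.1694915, 0.1694915, 0.1355932 (working shown to 7 dp, full precision carried).
D = 0.1186441² + 0.0847458² + 0.1525424² + 0.0847458² + 0.0847458² + 0.1694915² + 0.1694915² + 0.1355932² = 0.0140764 + 0.0071818 + 0.0232692 + 0.0071818 + 0.0071818 + 0.0287274 + 0.0287274 + 0.0183855 = 0.1347314.
So 1/D = 7.42217, i.e. 7.422 to 3 decimal places.

7.422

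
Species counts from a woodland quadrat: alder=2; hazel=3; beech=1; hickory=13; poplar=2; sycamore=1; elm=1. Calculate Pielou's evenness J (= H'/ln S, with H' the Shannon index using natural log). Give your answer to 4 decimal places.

Total N = 2+3+1+13+2+1+1 = 23, so the proportions are 0.086957, 0.130435, 0.043478, 0.565217, 0.086957, 0.043478, 0.043478 (working shown to 6 dp, full precision carried).
H' = −Σ pᵢ ln pᵢ = −((-0.212378) + (-0.265680) + (-0.136326) + (-0.322482) + (-0.212378) + (-0.136326) + (-0.136326)) = 1.421896.
With S = 7 species, ln S = 1.945910, so J = 1.421896/1.945910 = 0.730710, i.e. 0.7307 to 4 decimal places.

0.7307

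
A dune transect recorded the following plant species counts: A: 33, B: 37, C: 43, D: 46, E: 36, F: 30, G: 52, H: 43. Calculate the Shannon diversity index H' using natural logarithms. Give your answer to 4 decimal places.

Total N = 33+37+43+46+36+30+52+43 = 320, so the proportions are 0.103125, 0.115625, 0.134375, 0.14375, 0.1125, 0.09375, 0.1625, 0.134375 (working shown to 6 dp, full precision carried).
Each pᵢ ln pᵢ term: 0.103125×(-2.271813)=-0.234281, 0.115625×(-2.157403)=-0.249450, 0.134375×(-2.007121)=-0.269707, 0.14375×(-1.939680)=-0.278829, 0.1125×(-2.184802)=-0.245790, 0.09375×(-2.367124)=-0.221918, 0.1625×(-1.817077)=-0.295275, 0.134375×(-2.007121)=-0.269707.
Sum = -2.064956, so H' = 2.0650.

2.0650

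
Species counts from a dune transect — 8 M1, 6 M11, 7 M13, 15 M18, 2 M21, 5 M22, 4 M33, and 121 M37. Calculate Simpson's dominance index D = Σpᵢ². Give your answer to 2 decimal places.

Total N = 8+6+7+15+2+5+4+121 = 168, so the proportions are 0.0476, 0.0357, 0.0417, 0.0893, 0.0119, 0.0298, 0.0238, 0.7202 (working shown to 4 dp, full precision carried).
D = 0.0476² + 0.0357² + 0.0417² + 0.0893² + 0.0119² + 0.0298² + 0.0238² + 0.7202² = 0.0023 + 0.0013 + 0.0017 + 0.0080 + 0.0001 + 0.0009 + 0.0006 + 0.5187 = 0.5336.
To 2 decimal places, D = 0.53.

0.53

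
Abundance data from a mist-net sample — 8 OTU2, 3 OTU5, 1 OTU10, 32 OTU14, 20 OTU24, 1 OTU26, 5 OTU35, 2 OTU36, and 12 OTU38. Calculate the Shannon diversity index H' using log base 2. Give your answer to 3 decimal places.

2.442

Total N = 8+3+1+32+20+1+5+2+12 = 84, so the proportions are 0.09524, 0.03571, 0.0119, 0.38095, 0.2381, 0.0119, 0.05952, 0.02381, 0.14286 (working shown to 5 dp, full precision carried).
Each pᵢ log₂ pᵢ term: 0.09524×(-3.39232)=-0.32308, 0.03571×(-4.80735)=-0.17169, 0.0119×(-6.39232)=-0.07610, 0.38095×(-1.39232)=-0.53041, 0.2381×(-2.07039)=-0.49295, 0.0119×(-6.39232)=-0.07610, 0.05952×(-4.07039)=-0.24229, 0.02381×(-5.39232)=-0.12839, 0.14286×(-2.80735)=-0.40105.
Sum = -2.44205, so H' = 2.442.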